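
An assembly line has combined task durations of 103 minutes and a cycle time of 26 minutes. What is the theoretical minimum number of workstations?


Formula: N_min = ceil(Sum of Task Times / Cycle Time)
N_min = ceil(103 min / 26 min) = ceil(3.9615)
N_min = 4 stations

4


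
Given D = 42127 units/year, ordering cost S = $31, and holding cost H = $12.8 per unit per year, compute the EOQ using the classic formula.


Formula: EOQ = sqrt(2 * D * S / H)
Numerator: 2 * 42127 * 31 = 2611874
2DS/H = 2611874 / 12.8 = 204052.7
EOQ = sqrt(204052.7) = 451.7 units

451.7 units


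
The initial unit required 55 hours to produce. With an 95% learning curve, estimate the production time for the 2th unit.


Formula: T_n = T_1 * (learning_rate)^(log2(n)) where learning_rate = rate/100
Doublings = log2(2) = 1
T_n = 55 * 0.95^1
T_n = 55 * 0.95 = 52.3 hours

52.3 hours


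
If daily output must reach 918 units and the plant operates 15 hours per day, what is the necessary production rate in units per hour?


Formula: Production Rate = Daily Demand / Available Hours
Rate = 918 units/day / 15 hours/day
Rate = 61.2 units/hour

61.2 units/hour


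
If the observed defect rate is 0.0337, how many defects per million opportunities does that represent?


DPMO = defect_rate * 1000000 = 0.0337 * 1000000

33700


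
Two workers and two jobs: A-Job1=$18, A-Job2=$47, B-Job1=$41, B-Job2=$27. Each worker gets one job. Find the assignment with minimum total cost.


Option 1: A->1 + B->2 = $18 + $27 = $45
Option 2: A->2 + B->1 = $47 + $41 = $88
Min cost = min($45, $88) = $45

$45


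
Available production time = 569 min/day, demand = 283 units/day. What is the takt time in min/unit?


Formula: Takt Time = Available Production Time / Customer Demand
Takt = 569 min/day / 283 units/day
Takt = 2.01 min/unit

2.01 min/unit


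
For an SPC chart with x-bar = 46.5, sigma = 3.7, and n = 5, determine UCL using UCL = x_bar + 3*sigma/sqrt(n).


UCL = 46.5 + 3 * 3.7 / sqrt(5)

51.46


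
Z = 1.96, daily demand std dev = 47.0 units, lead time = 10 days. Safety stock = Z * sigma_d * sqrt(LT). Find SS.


Formula: SS = z * sigma_d * sqrt(LT)
sqrt(LT) = sqrt(10) = 3.1623
SS = 1.96 * 47.0 * 3.1623
SS = 291.3 units

291.3 units


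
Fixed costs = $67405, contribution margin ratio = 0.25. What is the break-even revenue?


Formula: BER = Fixed Costs / Contribution Margin Ratio
BER = $67405 / 0.25
BER = $269620.00 (to the nearest cent)

$269620.00


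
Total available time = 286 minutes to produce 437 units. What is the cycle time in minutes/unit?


Formula: CT = Available Time / Number of Units
CT = 286 min / 437 units
CT = 0.65 min/unit

0.65 min/unit


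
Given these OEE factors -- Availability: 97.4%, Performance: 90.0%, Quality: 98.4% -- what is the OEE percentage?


Formula: OEE = Availability * Performance * Quality / 10000
A * P = 97.4% * 90.0% / 100 = 87.66%
OEE = 87.66% * 98.4% / 100 = 86.3%

86.3%


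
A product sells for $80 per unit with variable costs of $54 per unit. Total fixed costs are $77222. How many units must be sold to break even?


Formula: BEQ = Fixed Costs / (Price - Variable Cost)
Contribution margin = $80 - $54 = $26/unit
BEQ = ceil($77222 / $26/unit) = ceil(2970.08) = 2971 units

2971 units


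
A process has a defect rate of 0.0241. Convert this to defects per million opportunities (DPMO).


DPMO = defect_rate * 1000000 = 0.0241 * 1000000

24100


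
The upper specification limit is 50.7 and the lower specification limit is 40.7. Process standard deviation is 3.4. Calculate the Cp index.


Cp = (50.7 - 40.7) / (6 * 3.4)

0.49


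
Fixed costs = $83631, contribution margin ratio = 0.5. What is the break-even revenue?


Formula: BER = Fixed Costs / Contribution Margin Ratio
BER = $83631 / 0.5
BER = $167262.00 (to the nearest cent)

$167262.00


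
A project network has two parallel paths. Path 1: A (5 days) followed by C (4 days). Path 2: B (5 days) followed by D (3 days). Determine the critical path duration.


Path 1 = 5 + 4 = 9 days
Path 2 = 5 + 3 = 8 days
Duration = max(9, 8) = 9 days

9 days


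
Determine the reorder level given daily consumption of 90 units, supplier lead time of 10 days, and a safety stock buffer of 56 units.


Formula: ROP = (Daily Demand * Lead Time) + Safety Stock
Demand during lead time = 90 * 10 = 900 units
ROP = 900 + 56 = 956 units

956 units


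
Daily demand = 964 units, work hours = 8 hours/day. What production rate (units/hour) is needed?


Formula: Production Rate = Daily Demand / Available Hours
Rate = 964 units/day / 8 hours/day
Rate = 120.5 units/hour

120.5 units/hour


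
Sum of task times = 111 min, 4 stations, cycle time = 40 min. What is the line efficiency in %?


Formula: Efficiency = Sum of Task Times / (N_stations * CT) * 100
Total station capacity = 4 stations * 40 min = 160 min
Efficiency = 111 / 160 * 100 = 69.4%

69.4%


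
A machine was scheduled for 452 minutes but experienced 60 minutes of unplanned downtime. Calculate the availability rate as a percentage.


Formula: Availability = (Planned Time - Downtime) / Planned Time * 100
Uptime = 452 - 60 = 392 min
Availability = 392 / 452 * 100 = 86.7%

86.7%


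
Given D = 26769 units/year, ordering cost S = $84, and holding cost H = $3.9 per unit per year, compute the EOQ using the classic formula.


Formula: EOQ = sqrt(2 * D * S / H)
Numerator: 2 * 26769 * 84 = 4497192
2DS/H = 4497192 / 3.9 = 1153126.2
EOQ = sqrt(1153126.2) = 1073.8 units

1073.8 units


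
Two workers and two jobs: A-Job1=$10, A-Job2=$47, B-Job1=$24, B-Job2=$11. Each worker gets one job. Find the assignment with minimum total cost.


Option 1: A->1 + B->2 = $10 + $11 = $21
Option 2: A->2 + B->1 = $47 + $24 = $71
Min cost = min($21, $71) = $21

$21


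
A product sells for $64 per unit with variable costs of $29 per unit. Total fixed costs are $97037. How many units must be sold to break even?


Formula: BEQ = Fixed Costs / (Price - Variable Cost)
Contribution margin = $64 - $29 = $35/unit
BEQ = ceil($97037 / $35/unit) = ceil(2772.49) = 2773 units

2773 units


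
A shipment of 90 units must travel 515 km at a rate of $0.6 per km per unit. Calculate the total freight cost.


TC = dist * cost * units = 515 * 0.6 * 90 = $27810.00

$27810.00


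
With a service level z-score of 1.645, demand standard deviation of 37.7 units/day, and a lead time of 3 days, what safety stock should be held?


Formula: SS = z * sigma_d * sqrt(LT)
sqrt(LT) = sqrt(3) = 1.7321
SS = 1.645 * 37.7 * 1.7321
SS = 107.4 units

107.4 units


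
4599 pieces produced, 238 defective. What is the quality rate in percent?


Formula: Quality Rate = Good Pieces / Total Pieces * 100
Good pieces = 4599 - 238 = 4361
QR = 4361 / 4599 * 100 = 94.8%

94.8%


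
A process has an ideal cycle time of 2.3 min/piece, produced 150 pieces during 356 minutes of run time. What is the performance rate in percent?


Formula: Performance = (Ideal CT * Total Count) / Run Time * 100
Ideal output time = 2.3 * 150 = 345.0 min
Performance = 345.0 / 356 * 100 = 96.9%

96.9%


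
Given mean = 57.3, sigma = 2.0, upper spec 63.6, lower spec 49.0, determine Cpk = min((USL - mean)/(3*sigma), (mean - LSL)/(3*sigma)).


Cpu = (63.6 - 57.3) / (3 * 2.0) = 1.05
Cpl = (57.3 - 49.0) / (3 * 2.0) = 1.38
Cpk = min(1.05, 1.38) = 1.05

1.05


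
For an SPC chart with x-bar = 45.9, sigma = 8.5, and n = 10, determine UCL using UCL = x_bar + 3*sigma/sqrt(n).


UCL = 45.9 + 3 * 8.5 / sqrt(10)

53.96


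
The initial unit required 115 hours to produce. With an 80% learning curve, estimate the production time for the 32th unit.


Formula: T_n = T_1 * (learning_rate)^(log2(n)) where learning_rate = rate/100
Doublings = log2(32) = 5
T_n = 115 * 0.8^5
T_n = 115 * 0.3277 = 37.7 hours

37.7 hours


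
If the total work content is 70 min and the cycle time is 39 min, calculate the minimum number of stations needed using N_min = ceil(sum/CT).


Formula: N_min = ceil(Sum of Task Times / Cycle Time)
N_min = ceil(70 min / 39 min) = ceil(1.7949)
N_min = 2 stations

2


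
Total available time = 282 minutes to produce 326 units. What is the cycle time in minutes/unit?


Formula: CT = Available Time / Number of Units
CT = 282 min / 326 units
CT = 0.87 min/unit

0.87 min/unit


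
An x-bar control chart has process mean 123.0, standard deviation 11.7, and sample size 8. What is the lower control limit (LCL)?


LCL = 123.0 - 3 * 11.7 / sqrt(8)

110.59


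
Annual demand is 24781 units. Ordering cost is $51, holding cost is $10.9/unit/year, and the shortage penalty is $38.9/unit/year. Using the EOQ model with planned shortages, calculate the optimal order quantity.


Formula: EOQ* = sqrt(2DS/H) * sqrt((H+P)/P)
Base EOQ = sqrt(2*24781*51/10.9) = 481.56 units
Correction = sqrt((10.9+38.9)/38.9) = 1.13146
EOQ* = 481.56 * 1.13146 = 544.9 units

544.9 units


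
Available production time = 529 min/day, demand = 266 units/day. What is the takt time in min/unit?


Formula: Takt Time = Available Production Time / Customer Demand
Takt = 529 min/day / 266 units/day
Takt = 1.99 min/unit

1.99 min/unit


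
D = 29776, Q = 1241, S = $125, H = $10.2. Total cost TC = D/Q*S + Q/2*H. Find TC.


TC = 29776/1241 * 125 + 1241/2 * 10.2

$9328.29


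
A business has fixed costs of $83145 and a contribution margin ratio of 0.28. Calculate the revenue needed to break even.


Formula: BER = Fixed Costs / Contribution Margin Ratio
BER = $83145 / 0.28
BER = $296946.43 (to the nearest cent)

$296946.43


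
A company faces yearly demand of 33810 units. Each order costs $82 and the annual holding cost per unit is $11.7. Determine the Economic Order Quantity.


Formula: EOQ = sqrt(2 * D * S / H)
Numerator: 2 * 33810 * 82 = 5544840
2DS/H = 5544840 / 11.7 = 473917.9
EOQ = sqrt(473917.9) = 688.4 units

688.4 units


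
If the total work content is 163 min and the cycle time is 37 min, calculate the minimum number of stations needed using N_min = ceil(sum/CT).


Formula: N_min = ceil(Sum of Task Times / Cycle Time)
N_min = ceil(163 min / 37 min) = ceil(4.4054)
N_min = 5 stations

5


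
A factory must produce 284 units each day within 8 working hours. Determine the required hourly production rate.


Formula: Production Rate = Daily Demand / Available Hours
Rate = 284 units/day / 8 hours/day
Rate = 35.5 units/hour

35.5 units/hour


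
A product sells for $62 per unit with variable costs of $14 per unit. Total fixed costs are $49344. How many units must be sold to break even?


Formula: BEQ = Fixed Costs / (Price - Variable Cost)
Contribution margin = $62 - $14 = $48/unit
BEQ = ceil($49344 / $48/unit) = ceil(1028.0) = 1028 units

1028 units


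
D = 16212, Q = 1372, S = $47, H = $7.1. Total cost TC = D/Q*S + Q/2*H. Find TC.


TC = 16212/1372 * 47 + 1372/2 * 7.1

$5425.97


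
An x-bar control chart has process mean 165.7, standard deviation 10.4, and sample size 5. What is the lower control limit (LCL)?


LCL = 165.7 - 3 * 10.4 / sqrt(5)

151.75


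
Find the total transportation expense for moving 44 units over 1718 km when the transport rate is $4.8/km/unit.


TC = dist * cost * units = 1718 * 4.8 * 44 = $362841.60

$362841.60


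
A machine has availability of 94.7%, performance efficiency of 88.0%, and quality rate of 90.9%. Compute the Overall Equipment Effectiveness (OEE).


Formula: OEE = Availability * Performance * Quality / 10000
A * P = 94.7% * 88.0% / 100 = 83.34%
OEE = 83.34% * 90.9% / 100 = 75.8%

75.8%


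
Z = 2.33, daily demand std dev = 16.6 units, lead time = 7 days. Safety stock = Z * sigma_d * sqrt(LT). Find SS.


Formula: SS = z * sigma_d * sqrt(LT)
sqrt(LT) = sqrt(7) = 2.6458
SS = 2.33 * 16.6 * 2.6458
SS = 102.3 units

102.3 units


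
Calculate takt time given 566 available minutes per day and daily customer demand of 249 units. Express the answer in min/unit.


Formula: Takt Time = Available Production Time / Customer Demand
Takt = 566 min/day / 249 units/day
Takt = 2.27 min/unit

2.27 min/unit


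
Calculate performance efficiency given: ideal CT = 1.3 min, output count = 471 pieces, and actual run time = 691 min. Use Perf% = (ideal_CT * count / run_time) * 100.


Formula: Performance = (Ideal CT * Total Count) / Run Time * 100
Ideal output time = 1.3 * 471 = 612.3 min
Performance = 612.3 / 691 * 100 = 88.6%

88.6%


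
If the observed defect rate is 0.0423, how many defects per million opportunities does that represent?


DPMO = defect_rate * 1000000 = 0.0423 * 1000000

42300


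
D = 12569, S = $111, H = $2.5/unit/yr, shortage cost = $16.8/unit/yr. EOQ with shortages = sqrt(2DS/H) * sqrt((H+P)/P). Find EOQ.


Formula: EOQ* = sqrt(2DS/H) * sqrt((H+P)/P)
Base EOQ = sqrt(2*12569*111/2.5) = 1056.47 units
Correction = sqrt((2.5+16.8)/16.8) = 1.07183
EOQ* = 1056.47 * 1.07183 = 1132.4 units

1132.4 units


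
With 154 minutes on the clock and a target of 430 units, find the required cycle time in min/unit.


Formula: CT = Available Time / Number of Units
CT = 154 min / 430 units
CT = 0.36 min/unit

0.36 min/unit


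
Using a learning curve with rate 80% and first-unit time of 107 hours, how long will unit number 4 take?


Formula: T_n = T_1 * (learning_rate)^(log2(n)) where learning_rate = rate/100
Doublings = log2(4) = 2
T_n = 107 * 0.8^2
T_n = 107 * 0.64 = 68.5 hours

68.5 hours


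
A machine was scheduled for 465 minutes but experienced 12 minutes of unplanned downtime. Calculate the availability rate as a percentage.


Formula: Availability = (Planned Time - Downtime) / Planned Time * 100
Uptime = 465 - 12 = 453 min
Availability = 453 / 465 * 100 = 97.4%

97.4%


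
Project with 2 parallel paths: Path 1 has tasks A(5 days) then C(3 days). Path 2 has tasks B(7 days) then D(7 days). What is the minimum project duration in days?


Path 1 = 5 + 3 = 8 days
Path 2 = 7 + 7 = 14 days
Duration = max(8, 14) = 14 days

14 days


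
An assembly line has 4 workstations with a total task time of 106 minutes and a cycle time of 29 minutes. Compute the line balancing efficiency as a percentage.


Formula: Efficiency = Sum of Task Times / (N_stations * CT) * 100
Total station capacity = 4 stations * 29 min = 116 min
Efficiency = 106 / 116 * 100 = 91.4%

91.4%


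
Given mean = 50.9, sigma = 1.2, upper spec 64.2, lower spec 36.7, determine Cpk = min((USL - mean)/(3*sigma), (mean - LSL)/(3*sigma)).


Cpu = (64.2 - 50.9) / (3 * 1.2) = 3.69
Cpl = (50.9 - 36.7) / (3 * 1.2) = 3.94
Cpk = min(3.69, 3.94) = 3.69

3.69


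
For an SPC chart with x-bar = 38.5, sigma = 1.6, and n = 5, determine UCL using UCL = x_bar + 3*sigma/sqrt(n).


UCL = 38.5 + 3 * 1.6 / sqrt(5)

40.65


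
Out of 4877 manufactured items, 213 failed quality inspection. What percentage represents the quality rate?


Formula: Quality Rate = Good Pieces / Total Pieces * 100
Good pieces = 4877 - 213 = 4664
QR = 4664 / 4877 * 100 = 95.6%

95.6%


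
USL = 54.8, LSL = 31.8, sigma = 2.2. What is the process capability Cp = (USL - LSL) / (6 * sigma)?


Cp = (54.8 - 31.8) / (6 * 2.2)

1.74


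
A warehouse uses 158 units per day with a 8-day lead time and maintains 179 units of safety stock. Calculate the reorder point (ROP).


Formula: ROP = (Daily Demand * Lead Time) + Safety Stock
Demand during lead time = 158 * 8 = 1264 units
ROP = 1264 + 179 = 1443 units

1443 units


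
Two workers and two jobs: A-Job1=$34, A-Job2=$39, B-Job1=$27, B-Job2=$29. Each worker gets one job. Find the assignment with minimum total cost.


Option 1: A->1 + B->2 = $34 + $29 = $63
Option 2: A->2 + B->1 = $39 + $27 = $66
Min cost = min($63, $66) = $63

$63


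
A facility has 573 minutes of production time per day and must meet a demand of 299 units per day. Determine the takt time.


Formula: Takt Time = Available Production Time / Customer Demand
Takt = 573 min/day / 299 units/day
Takt = 1.92 min/unit

1.92 min/unit


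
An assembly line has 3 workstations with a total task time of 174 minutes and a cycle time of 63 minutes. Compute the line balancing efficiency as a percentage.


Formula: Efficiency = Sum of Task Times / (N_stations * CT) * 100
Total station capacity = 3 stations * 63 min = 189 min
Efficiency = 174 / 189 * 100 = 92.1%

92.1%


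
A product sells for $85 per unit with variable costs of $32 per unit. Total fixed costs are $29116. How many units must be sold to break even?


Formula: BEQ = Fixed Costs / (Price - Variable Cost)
Contribution margin = $85 - $32 = $53/unit
BEQ = ceil($29116 / $53/unit) = ceil(549.36) = 550 units

550 units


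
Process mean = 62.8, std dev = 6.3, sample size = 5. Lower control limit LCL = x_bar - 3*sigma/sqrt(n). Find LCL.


LCL = 62.8 - 3 * 6.3 / sqrt(5)

54.35


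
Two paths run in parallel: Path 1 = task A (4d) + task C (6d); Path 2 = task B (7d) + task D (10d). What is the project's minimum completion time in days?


Path 1 = 4 + 6 = 10 days
Path 2 = 7 + 10 = 17 days
Duration = max(10, 17) = 17 days

17 days


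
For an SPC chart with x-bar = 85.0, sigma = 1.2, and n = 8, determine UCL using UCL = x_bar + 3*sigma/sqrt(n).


UCL = 85.0 + 3 * 1.2 / sqrt(8)

86.27


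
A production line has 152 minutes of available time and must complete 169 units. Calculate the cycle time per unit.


Formula: CT = Available Time / Number of Units
CT = 152 min / 169 units
CT = 0.9 min/unit

0.9 min/unit


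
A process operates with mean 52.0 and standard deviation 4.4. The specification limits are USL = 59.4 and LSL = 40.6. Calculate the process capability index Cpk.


Cpu = (59.4 - 52.0) / (3 * 4.4) = 0.56
Cpl = (52.0 - 40.6) / (3 * 4.4) = 0.86
Cpk = min(0.56, 0.86) = 0.56

0.56


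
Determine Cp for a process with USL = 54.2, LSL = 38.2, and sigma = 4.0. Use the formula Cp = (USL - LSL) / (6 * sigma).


Cp = (54.2 - 38.2) / (6 * 4.0)

0.67


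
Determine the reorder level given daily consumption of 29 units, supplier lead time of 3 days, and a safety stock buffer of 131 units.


Formula: ROP = (Daily Demand * Lead Time) + Safety Stock
Demand during lead time = 29 * 3 = 87 units
ROP = 87 + 131 = 218 units

218 units


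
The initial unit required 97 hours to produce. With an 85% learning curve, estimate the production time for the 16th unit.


Formula: T_n = T_1 * (learning_rate)^(log2(n)) where learning_rate = rate/100
Doublings = log2(16) = 4
T_n = 97 * 0.85^4
T_n = 97 * 0.522 = 50.6 hours

50.6 hours


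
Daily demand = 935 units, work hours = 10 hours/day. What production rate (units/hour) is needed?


Formula: Production Rate = Daily Demand / Available Hours
Rate = 935 units/day / 10 hours/day
Rate = 93.5 units/hour

93.5 units/hour


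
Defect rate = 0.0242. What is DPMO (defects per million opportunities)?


DPMO = defect_rate * 1000000 = 0.0242 * 1000000

24200


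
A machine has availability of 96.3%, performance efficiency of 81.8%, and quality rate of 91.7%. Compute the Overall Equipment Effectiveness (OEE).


Formula: OEE = Availability * Performance * Quality / 10000
A * P = 96.3% * 81.8% / 100 = 78.77%
OEE = 78.77% * 91.7% / 100 = 72.2%

72.2%


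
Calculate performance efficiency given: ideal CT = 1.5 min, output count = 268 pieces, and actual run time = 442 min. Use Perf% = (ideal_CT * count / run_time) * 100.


Formula: Performance = (Ideal CT * Total Count) / Run Time * 100
Ideal output time = 1.5 * 268 = 402.0 min
Performance = 402.0 / 442 * 100 = 91.0%

91.0%


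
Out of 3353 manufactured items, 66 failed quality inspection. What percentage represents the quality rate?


Formula: Quality Rate = Good Pieces / Total Pieces * 100
Good pieces = 3353 - 66 = 3287
QR = 3287 / 3353 * 100 = 98.0%

98.0%


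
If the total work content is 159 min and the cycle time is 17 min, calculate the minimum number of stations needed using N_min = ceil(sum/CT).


Formula: N_min = ceil(Sum of Task Times / Cycle Time)
N_min = ceil(159 min / 17 min) = ceil(9.3529)
N_min = 10 stations

10


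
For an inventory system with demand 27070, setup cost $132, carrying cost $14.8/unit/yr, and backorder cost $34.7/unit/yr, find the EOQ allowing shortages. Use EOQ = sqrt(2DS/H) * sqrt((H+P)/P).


Formula: EOQ* = sqrt(2DS/H) * sqrt((H+P)/P)
Base EOQ = sqrt(2*27070*132/14.8) = 694.89 units
Correction = sqrt((14.8+34.7)/34.7) = 1.19437
EOQ* = 694.89 * 1.19437 = 830.0 units

830.0 units


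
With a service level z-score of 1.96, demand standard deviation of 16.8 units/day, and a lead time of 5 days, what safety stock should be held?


Formula: SS = z * sigma_d * sqrt(LT)
sqrt(LT) = sqrt(5) = 2.2361
SS = 1.96 * 16.8 * 2.2361
SS = 73.6 units

73.6 units


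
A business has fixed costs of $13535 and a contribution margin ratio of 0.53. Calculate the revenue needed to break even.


Formula: BER = Fixed Costs / Contribution Margin Ratio
BER = $13535 / 0.53
BER = $25537.74 (to the nearest cent)

$25537.74


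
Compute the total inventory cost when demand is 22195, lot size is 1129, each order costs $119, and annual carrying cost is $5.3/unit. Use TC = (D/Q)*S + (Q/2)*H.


TC = 22195/1129 * 119 + 1129/2 * 5.3

$5331.27


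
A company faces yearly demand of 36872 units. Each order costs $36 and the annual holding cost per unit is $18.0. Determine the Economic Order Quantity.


Formula: EOQ = sqrt(2 * D * S / H)
Numerator: 2 * 36872 * 36 = 2654784
2DS/H = 2654784 / 18.0 = 147488.0
EOQ = sqrt(147488.0) = 384.0 units

384.0 units


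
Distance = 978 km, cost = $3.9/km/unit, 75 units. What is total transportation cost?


TC = dist * cost * units = 978 * 3.9 * 75 = $286065.00

$286065.00


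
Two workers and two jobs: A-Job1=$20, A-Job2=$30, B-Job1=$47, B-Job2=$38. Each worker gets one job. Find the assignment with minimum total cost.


Option 1: A->1 + B->2 = $20 + $38 = $58
Option 2: A->2 + B->1 = $30 + $47 = $77
Min cost = min($58, $77) = $58

$58


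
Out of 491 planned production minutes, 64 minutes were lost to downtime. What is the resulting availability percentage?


Formula: Availability = (Planned Time - Downtime) / Planned Time * 100
Uptime = 491 - 64 = 427 min
Availability = 427 / 491 * 100 = 87.0%

87.0%


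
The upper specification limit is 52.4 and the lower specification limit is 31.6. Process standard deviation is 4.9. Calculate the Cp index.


Cp = (52.4 - 31.6) / (6 * 4.9)

0.71


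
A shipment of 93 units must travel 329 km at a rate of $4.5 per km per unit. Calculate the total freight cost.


TC = dist * cost * units = 329 * 4.5 * 93 = $137686.50

$137686.50


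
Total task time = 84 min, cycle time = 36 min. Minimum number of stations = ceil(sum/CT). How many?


Formula: N_min = ceil(Sum of Task Times / Cycle Time)
N_min = ceil(84 min / 36 min) = ceil(2.3333)
N_min = 3 stations

3


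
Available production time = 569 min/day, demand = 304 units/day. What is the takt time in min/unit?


Formula: Takt Time = Available Production Time / Customer Demand
Takt = 569 min/day / 304 units/day
Takt = 1.87 min/unit

1.87 min/unit


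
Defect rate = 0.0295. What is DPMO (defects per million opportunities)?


DPMO = defect_rate * 1000000 = 0.0295 * 1000000

29500


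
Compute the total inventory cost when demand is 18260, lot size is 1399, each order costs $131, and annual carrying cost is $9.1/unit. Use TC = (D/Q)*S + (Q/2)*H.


TC = 18260/1399 * 131 + 1399/2 * 9.1

$8075.29


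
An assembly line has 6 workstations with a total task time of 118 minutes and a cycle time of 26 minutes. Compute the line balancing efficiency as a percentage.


Formula: Efficiency = Sum of Task Times / (N_stations * CT) * 100
Total station capacity = 6 stations * 26 min = 156 min
Efficiency = 118 / 156 * 100 = 75.6%

75.6%


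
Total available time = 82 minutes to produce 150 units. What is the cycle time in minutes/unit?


Formula: CT = Available Time / Number of Units
CT = 82 min / 150 units
CT = 0.55 min/unit

0.55 min/unit


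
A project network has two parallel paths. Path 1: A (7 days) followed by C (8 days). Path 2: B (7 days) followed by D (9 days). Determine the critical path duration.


Path 1 = 7 + 8 = 15 days
Path 2 = 7 + 9 = 16 days
Duration = max(15, 16) = 16 days

16 days


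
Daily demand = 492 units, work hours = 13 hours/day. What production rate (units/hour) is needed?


Formula: Production Rate = Daily Demand / Available Hours
Rate = 492 units/day / 13 hours/day
Rate = 37.8 units/hour

37.8 units/hour


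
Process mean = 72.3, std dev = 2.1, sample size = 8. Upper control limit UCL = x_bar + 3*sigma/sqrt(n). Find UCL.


UCL = 72.3 + 3 * 2.1 / sqrt(8)

74.53


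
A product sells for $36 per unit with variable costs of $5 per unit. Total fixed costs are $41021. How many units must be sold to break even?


Formula: BEQ = Fixed Costs / (Price - Variable Cost)
Contribution margin = $36 - $5 = $31/unit
BEQ = ceil($41021 / $31/unit) = ceil(1323.26) = 1324 units

1324 units


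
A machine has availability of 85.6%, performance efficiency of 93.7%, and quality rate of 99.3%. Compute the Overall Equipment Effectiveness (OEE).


Formula: OEE = Availability * Performance * Quality / 10000
A * P = 85.6% * 93.7% / 100 = 80.21%
OEE = 80.21% * 99.3% / 100 = 79.6%

79.6%


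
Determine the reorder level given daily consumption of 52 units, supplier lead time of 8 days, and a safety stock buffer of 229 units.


Formula: ROP = (Daily Demand * Lead Time) + Safety Stock
Demand during lead time = 52 * 8 = 416 units
ROP = 416 + 229 = 645 units

645 units


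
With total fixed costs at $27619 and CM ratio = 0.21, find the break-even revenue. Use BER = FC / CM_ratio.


Formula: BER = Fixed Costs / Contribution Margin Ratio
BER = $27619 / 0.21
BER = $131519.05 (to the nearest cent)

$131519.05


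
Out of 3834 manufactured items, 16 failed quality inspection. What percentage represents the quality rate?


Formula: Quality Rate = Good Pieces / Total Pieces * 100
Good pieces = 3834 - 16 = 3818
QR = 3818 / 3834 * 100 = 99.6%

99.6%


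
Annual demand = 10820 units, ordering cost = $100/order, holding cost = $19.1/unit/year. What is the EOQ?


Formula: EOQ = sqrt(2 * D * S / H)
Numerator: 2 * 10820 * 100 = 2164000
2DS/H = 2164000 / 19.1 = 113298.4
EOQ = sqrt(113298.4) = 336.6 units

336.6 units


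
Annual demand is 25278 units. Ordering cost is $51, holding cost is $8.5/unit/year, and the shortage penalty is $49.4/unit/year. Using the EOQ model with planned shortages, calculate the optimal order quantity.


Formula: EOQ* = sqrt(2DS/H) * sqrt((H+P)/P)
Base EOQ = sqrt(2*25278*51/8.5) = 550.76 units
Correction = sqrt((8.5+49.4)/49.4) = 1.08262
EOQ* = 550.76 * 1.08262 = 596.3 units

596.3 units


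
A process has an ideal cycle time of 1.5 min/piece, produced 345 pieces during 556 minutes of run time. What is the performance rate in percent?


Formula: Performance = (Ideal CT * Total Count) / Run Time * 100
Ideal output time = 1.5 * 345 = 517.5 min
Performance = 517.5 / 556 * 100 = 93.1%

93.1%


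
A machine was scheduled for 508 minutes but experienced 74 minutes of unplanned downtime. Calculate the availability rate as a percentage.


Formula: Availability = (Planned Time - Downtime) / Planned Time * 100
Uptime = 508 - 74 = 434 min
Availability = 434 / 508 * 100 = 85.4%

85.4%


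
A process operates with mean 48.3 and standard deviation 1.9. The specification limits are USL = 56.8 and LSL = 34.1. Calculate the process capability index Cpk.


Cpu = (56.8 - 48.3) / (3 * 1.9) = 1.49
Cpl = (48.3 - 34.1) / (3 * 1.9) = 2.49
Cpk = min(1.49, 2.49) = 1.49

1.49


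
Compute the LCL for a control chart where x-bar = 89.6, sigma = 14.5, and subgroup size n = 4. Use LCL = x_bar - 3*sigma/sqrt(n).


LCL = 89.6 - 3 * 14.5 / sqrt(4)

67.85


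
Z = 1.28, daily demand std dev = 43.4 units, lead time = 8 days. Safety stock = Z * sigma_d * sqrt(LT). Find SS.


Formula: SS = z * sigma_d * sqrt(LT)
sqrt(LT) = sqrt(8) = 2.8284
SS = 1.28 * 43.4 * 2.8284
SS = 157.1 units

157.1 units


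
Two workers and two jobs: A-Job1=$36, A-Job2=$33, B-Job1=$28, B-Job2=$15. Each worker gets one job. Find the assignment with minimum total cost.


Option 1: A->1 + B->2 = $36 + $15 = $51
Option 2: A->2 + B->1 = $33 + $28 = $61
Min cost = min($51, $61) = $51

$51


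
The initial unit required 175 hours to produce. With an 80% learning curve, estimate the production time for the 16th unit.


Formula: T_n = T_1 * (learning_rate)^(log2(n)) where learning_rate = rate/100
Doublings = log2(16) = 4
T_n = 175 * 0.8^4
T_n = 175 * 0.4096 = 71.7 hours

71.7 hours


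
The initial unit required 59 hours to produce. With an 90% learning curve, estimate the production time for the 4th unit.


Formula: T_n = T_1 * (learning_rate)^(log2(n)) where learning_rate = rate/100
Doublings = log2(4) = 2
T_n = 59 * 0.9^2
T_n = 59 * 0.81 = 47.8 hours

47.8 hours


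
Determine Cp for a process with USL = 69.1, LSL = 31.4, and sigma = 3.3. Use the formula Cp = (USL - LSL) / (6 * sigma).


Cp = (69.1 - 31.4) / (6 * 3.3)

1.9


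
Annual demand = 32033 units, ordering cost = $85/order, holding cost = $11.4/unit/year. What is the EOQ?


Formula: EOQ = sqrt(2 * D * S / H)
Numerator: 2 * 32033 * 85 = 5445610
2DS/H = 5445610 / 11.4 = 477685.1
EOQ = sqrt(477685.1) = 691.1 units

691.1 units


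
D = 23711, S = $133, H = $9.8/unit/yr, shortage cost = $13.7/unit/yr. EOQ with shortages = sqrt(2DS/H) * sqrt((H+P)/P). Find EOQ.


Formula: EOQ* = sqrt(2DS/H) * sqrt((H+P)/P)
Base EOQ = sqrt(2*23711*133/9.8) = 802.24 units
Correction = sqrt((9.8+13.7)/13.7) = 1.30971
EOQ* = 802.24 * 1.30971 = 1050.7 units

1050.7 units


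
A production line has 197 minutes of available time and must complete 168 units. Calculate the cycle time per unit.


Formula: CT = Available Time / Number of Units
CT = 197 min / 168 units
CT = 1.17 min/unit

1.17 min/unit


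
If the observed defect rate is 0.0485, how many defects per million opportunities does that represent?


DPMO = defect_rate * 1000000 = 0.0485 * 1000000

48500


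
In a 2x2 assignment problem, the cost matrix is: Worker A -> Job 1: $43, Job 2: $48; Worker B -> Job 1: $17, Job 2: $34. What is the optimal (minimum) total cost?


Option 1: A->1 + B->2 = $43 + $34 = $77
Option 2: A->2 + B->1 = $48 + $17 = $65
Min cost = min($77, $65) = $65

$65


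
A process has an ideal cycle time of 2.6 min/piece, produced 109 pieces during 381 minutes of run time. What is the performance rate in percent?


Formula: Performance = (Ideal CT * Total Count) / Run Time * 100
Ideal output time = 2.6 * 109 = 283.4 min
Performance = 283.4 / 381 * 100 = 74.4%

74.4%


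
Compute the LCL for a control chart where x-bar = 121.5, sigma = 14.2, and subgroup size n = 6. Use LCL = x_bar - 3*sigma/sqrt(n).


LCL = 121.5 - 3 * 14.2 / sqrt(6)

104.11


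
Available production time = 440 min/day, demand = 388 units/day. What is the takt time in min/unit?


Formula: Takt Time = Available Production Time / Customer Demand
Takt = 440 min/day / 388 units/day
Takt = 1.13 min/unit

1.13 min/unit


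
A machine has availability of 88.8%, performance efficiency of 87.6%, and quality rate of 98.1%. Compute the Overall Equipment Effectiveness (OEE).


Formula: OEE = Availability * Performance * Quality / 10000
A * P = 88.8% * 87.6% / 100 = 77.79%
OEE = 77.79% * 98.1% / 100 = 76.3%

76.3%


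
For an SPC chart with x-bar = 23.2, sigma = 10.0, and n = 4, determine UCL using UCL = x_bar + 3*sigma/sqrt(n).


UCL = 23.2 + 3 * 10.0 / sqrt(4)

38.2


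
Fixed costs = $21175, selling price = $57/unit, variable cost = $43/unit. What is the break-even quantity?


Formula: BEQ = Fixed Costs / (Price - Variable Cost)
Contribution margin = $57 - $43 = $14/unit
BEQ = ceil($21175 / $14/unit) = ceil(1512.5) = 1513 units

1513 units


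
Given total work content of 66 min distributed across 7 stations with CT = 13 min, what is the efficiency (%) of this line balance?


Formula: Efficiency = Sum of Task Times / (N_stations * CT) * 100
Total station capacity = 7 stations * 13 min = 91 min
Efficiency = 66 / 91 * 100 = 72.5%

72.5%


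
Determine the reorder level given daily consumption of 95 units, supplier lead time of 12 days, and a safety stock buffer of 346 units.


Formula: ROP = (Daily Demand * Lead Time) + Safety Stock
Demand during lead time = 95 * 12 = 1140 units
ROP = 1140 + 346 = 1486 units

1486 units


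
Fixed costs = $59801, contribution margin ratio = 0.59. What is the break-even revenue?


Formula: BER = Fixed Costs / Contribution Margin Ratio
BER = $59801 / 0.59
BER = $101357.63 (to the nearest cent)

$101357.63


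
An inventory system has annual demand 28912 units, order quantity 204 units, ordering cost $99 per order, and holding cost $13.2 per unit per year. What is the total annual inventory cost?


TC = 28912/204 * 99 + 204/2 * 13.2

$15377.22


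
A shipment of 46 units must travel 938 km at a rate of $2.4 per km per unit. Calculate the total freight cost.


TC = dist * cost * units = 938 * 2.4 * 46 = $103555.20

$103555.20


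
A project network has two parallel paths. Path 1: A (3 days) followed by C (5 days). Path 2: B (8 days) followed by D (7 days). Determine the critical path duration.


Path 1 = 3 + 5 = 8 days
Path 2 = 8 + 7 = 15 days
Duration = max(8, 15) = 15 days

15 days


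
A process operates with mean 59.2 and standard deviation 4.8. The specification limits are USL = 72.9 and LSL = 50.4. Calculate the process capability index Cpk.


Cpu = (72.9 - 59.2) / (3 * 4.8) = 0.95
Cpl = (59.2 - 50.4) / (3 * 4.8) = 0.61
Cpk = min(0.95, 0.61) = 0.61

0.61


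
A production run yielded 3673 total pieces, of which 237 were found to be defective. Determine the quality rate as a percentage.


Formula: Quality Rate = Good Pieces / Total Pieces * 100
Good pieces = 3673 - 237 = 3436
QR = 3436 / 3673 * 100 = 93.5%

93.5%


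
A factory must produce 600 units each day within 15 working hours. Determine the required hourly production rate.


Formula: Production Rate = Daily Demand / Available Hours
Rate = 600 units/day / 15 hours/day
Rate = 40.0 units/hour

40.0 units/hour


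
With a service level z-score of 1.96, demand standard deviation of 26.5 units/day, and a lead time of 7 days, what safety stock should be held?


Formula: SS = z * sigma_d * sqrt(LT)
sqrt(LT) = sqrt(7) = 2.6458
SS = 1.96 * 26.5 * 2.6458
SS = 137.4 units

137.4 units


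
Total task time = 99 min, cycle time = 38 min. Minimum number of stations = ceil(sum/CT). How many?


Formula: N_min = ceil(Sum of Task Times / Cycle Time)
N_min = ceil(99 min / 38 min) = ceil(2.6053)
N_min = 3 stations

3


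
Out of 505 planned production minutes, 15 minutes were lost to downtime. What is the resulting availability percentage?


Formula: Availability = (Planned Time - Downtime) / Planned Time * 100
Uptime = 505 - 15 = 490 min
Availability = 490 / 505 * 100 = 97.0%

97.0%


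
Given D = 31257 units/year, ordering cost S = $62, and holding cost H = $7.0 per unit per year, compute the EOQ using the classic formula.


Formula: EOQ = sqrt(2 * D * S / H)
Numerator: 2 * 31257 * 62 = 3875868
2DS/H = 3875868 / 7.0 = 553695.4
EOQ = sqrt(553695.4) = 744.1 units

744.1 units


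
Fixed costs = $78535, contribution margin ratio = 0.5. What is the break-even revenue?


Formula: BER = Fixed Costs / Contribution Margin Ratio
BER = $78535 / 0.5
BER = $157070.00 (to the nearest cent)

$157070.00


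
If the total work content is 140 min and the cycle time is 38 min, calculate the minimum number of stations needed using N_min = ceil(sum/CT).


Formula: N_min = ceil(Sum of Task Times / Cycle Time)
N_min = ceil(140 min / 38 min) = ceil(3.6842)
N_min = 4 stations

4


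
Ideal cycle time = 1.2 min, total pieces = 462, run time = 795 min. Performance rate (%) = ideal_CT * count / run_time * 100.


Formula: Performance = (Ideal CT * Total Count) / Run Time * 100
Ideal output time = 1.2 * 462 = 554.4 min
Performance = 554.4 / 795 * 100 = 69.7%

69.7%


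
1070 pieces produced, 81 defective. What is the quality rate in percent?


Formula: Quality Rate = Good Pieces / Total Pieces * 100
Good pieces = 1070 - 81 = 989
QR = 989 / 1070 * 100 = 92.4%

92.4%


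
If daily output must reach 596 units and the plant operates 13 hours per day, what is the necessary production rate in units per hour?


Formula: Production Rate = Daily Demand / Available Hours
Rate = 596 units/day / 13 hours/day
Rate = 45.8 units/hour

45.8 units/hour


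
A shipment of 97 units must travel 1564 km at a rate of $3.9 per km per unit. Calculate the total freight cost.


TC = dist * cost * units = 1564 * 3.9 * 97 = $591661.20

$591661.20


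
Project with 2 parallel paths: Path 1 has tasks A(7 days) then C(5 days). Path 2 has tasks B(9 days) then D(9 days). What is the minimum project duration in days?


Path 1 = 7 + 5 = 12 days
Path 2 = 9 + 9 = 18 days
Duration = max(12, 18) = 18 days

18 days


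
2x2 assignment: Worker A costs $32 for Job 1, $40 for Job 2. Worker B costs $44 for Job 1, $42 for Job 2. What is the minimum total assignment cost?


Option 1: A->1 + B->2 = $32 + $42 = $74
Option 2: A->2 + B->1 = $40 + $44 = $84
Min cost = min($74, $84) = $74

$74


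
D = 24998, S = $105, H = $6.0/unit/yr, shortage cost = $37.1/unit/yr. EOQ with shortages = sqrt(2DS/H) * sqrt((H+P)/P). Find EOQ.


Formula: EOQ* = sqrt(2DS/H) * sqrt((H+P)/P)
Base EOQ = sqrt(2*24998*105/6.0) = 935.38 units
Correction = sqrt((6.0+37.1)/37.1) = 1.07783
EOQ* = 935.38 * 1.07783 = 1008.2 units

1008.2 units


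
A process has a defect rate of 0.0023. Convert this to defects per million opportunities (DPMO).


DPMO = defect_rate * 1000000 = 0.0023 * 1000000

2300


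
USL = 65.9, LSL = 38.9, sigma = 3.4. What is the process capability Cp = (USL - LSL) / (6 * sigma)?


Cp = (65.9 - 38.9) / (6 * 3.4)

1.32


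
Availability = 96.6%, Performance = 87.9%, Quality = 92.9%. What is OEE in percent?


Formula: OEE = Availability * Performance * Quality / 10000
A * P = 96.6% * 87.9% / 100 = 84.91%
OEE = 84.91% * 92.9% / 100 = 78.9%

78.9%


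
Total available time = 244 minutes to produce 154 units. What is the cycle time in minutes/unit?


Formula: CT = Available Time / Number of Units
CT = 244 min / 154 units
CT = 1.58 min/unit

1.58 min/unit


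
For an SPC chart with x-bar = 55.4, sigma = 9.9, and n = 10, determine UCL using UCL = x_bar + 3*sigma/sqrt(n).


UCL = 55.4 + 3 * 9.9 / sqrt(10)

64.79


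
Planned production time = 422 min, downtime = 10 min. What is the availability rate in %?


Formula: Availability = (Planned Time - Downtime) / Planned Time * 100
Uptime = 422 - 10 = 412 min
Availability = 412 / 422 * 100 = 97.6%

97.6%


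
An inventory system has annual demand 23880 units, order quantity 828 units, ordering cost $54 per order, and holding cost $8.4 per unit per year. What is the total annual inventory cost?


TC = 23880/828 * 54 + 828/2 * 8.4

$5034.99


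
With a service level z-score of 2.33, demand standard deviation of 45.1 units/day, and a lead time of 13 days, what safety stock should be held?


Formula: SS = z * sigma_d * sqrt(LT)
sqrt(LT) = sqrt(13) = 3.6056
SS = 2.33 * 45.1 * 3.6056
SS = 378.9 units

378.9 units


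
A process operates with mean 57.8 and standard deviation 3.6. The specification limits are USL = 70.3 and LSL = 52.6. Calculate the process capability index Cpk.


Cpu = (70.3 - 57.8) / (3 * 3.6) = 1.16
Cpl = (57.8 - 52.6) / (3 * 3.6) = 0.48
Cpk = min(1.16, 0.48) = 0.48

0.48


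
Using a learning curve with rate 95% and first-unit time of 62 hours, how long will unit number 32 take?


Formula: T_n = T_1 * (learning_rate)^(log2(n)) where learning_rate = rate/100
Doublings = log2(32) = 5
T_n = 62 * 0.95^5
T_n = 62 * 0.7738 = 48.0 hours

48.0 hours
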